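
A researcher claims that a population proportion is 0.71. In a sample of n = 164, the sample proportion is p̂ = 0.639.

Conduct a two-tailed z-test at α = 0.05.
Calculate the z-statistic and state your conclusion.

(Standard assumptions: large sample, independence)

Answer: z = -2.0038, reject H₀

Derivation:
H₀: p = 0.71, H₁: p ≠ 0.71
Standard error: SE = √(p₀(1-p₀)/n) = √(0.71×0.29/164) = 0.035433
z-statistic: z = (p̂ - p₀)/SE = (0.639 - 0.71)/0.035433 = -2.0038
Critical value: z_0.025 = ±1.960
p-value = 0.0451
Decision: reject H₀ at α = 0.05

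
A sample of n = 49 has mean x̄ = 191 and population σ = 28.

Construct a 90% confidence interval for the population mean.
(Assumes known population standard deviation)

Confidence level: 90%, α = 0.1
z_0.05 = 1.645
SE = σ/√n = 28/√49 = 4.0000
Margin of error = 1.645 × 4.0000 = 6.5800
CI: x̄ ± margin = 191 ± 6.5800
CI: (184.4200, 197.5800)

Answer: (184.4200, 197.5800)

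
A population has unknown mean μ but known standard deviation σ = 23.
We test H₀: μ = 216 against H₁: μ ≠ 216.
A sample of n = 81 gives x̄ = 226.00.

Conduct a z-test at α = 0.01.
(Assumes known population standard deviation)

Answer: z = 3.9130, reject H₀

Derivation:
Standard error: SE = σ/√n = 23/√81 = 2.5556
z-statistic: z = (x̄ - μ₀)/SE = (226.00 - 216)/2.5556 = 3.9130
Critical value: ±2.576
p-value = 0.0001
Decision: reject H₀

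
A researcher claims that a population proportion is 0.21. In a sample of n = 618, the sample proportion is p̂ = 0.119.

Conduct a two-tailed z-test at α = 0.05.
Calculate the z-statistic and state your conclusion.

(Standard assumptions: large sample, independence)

Answer: z = -5.5542, reject H₀

Derivation:
H₀: p = 0.21, H₁: p ≠ 0.21
Standard error: SE = √(p₀(1-p₀)/n) = √(0.21×0.79/618) = 0.016384
z-statistic: z = (p̂ - p₀)/SE = (0.119 - 0.21)/0.016384 = -5.5542
Critical value: z_0.025 = ±1.960
p-value < 0.0001
Decision: reject H₀ at α = 0.05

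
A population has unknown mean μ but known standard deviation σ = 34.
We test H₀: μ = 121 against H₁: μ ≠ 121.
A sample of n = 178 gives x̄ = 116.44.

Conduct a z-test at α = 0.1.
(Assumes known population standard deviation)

Answer: z = -1.7894, reject H₀

Derivation:
Standard error: SE = σ/√n = 34/√178 = 2.5484
z-statistic: z = (x̄ - μ₀)/SE = (116.44 - 121)/2.5484 = -1.7894
Critical value: ±1.645
p-value = 0.0736
Decision: reject H₀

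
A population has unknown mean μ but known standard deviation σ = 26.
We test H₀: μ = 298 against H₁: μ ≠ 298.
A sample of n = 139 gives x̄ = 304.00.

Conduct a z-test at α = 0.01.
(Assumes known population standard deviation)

Standard error: SE = σ/√n = 26/√139 = 2.2053
z-statistic: z = (x̄ - μ₀)/SE = (304.00 - 298)/2.2053 = 2.7207
Critical value: ±2.576
p-value = 0.0065
Decision: reject H₀

Answer: z = 2.7207, reject H₀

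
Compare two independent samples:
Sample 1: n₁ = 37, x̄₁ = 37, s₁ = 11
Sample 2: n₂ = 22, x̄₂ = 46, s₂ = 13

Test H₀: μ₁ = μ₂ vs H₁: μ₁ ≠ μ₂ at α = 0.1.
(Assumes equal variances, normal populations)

Answer: t = -2.8387, reject H₀

Derivation:
Pooled variance: s²_p = [36×11² + 21×13²]/(57) = 138.6842
s_p = 11.7764
SE = s_p×√(1/n₁ + 1/n₂) = 11.7764×√(1/37 + 1/22) = 3.1705
t = (x̄₁ - x̄₂)/SE = (37 - 46)/3.1705 = -2.8387
df = 57, t-critical = ±1.672
Decision: reject H₀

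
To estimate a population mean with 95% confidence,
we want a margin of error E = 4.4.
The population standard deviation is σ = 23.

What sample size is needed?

Answer: n = 105

Derivation:
z_0.025 = 1.960
n = (z×σ/E)² = (1.960×23/4.4)²
n = 104.9693
Round up: n = 105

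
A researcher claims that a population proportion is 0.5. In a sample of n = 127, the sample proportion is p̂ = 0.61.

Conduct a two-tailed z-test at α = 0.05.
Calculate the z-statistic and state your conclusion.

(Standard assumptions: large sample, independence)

Answer: z = 2.4793, reject H₀

Derivation:
H₀: p = 0.5, H₁: p ≠ 0.5
Standard error: SE = √(p₀(1-p₀)/n) = √(0.5×0.5/127) = 0.044368
z-statistic: z = (p̂ - p₀)/SE = (0.61 - 0.5)/0.044368 = 2.4793
Critical value: z_0.025 = ±1.960
p-value = 0.0132
Decision: reject H₀ at α = 0.05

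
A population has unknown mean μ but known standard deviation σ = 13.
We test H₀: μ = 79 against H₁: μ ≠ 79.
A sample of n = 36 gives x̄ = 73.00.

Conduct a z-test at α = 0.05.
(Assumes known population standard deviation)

Answer: z = -2.7692, reject H₀

Derivation:
Standard error: SE = σ/√n = 13/√36 = 2.1667
z-statistic: z = (x̄ - μ₀)/SE = (73.00 - 79)/2.1667 = -2.7692
Critical value: ±1.960
p-value = 0.0056
Decision: reject H₀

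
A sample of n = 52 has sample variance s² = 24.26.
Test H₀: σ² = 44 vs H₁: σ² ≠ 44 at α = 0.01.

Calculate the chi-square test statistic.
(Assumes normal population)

df = n - 1 = 51
χ² = (n-1)s²/σ₀² = 51×24.26/44 = 28.1195
Critical values: χ²_{0.995,51} = 28.735, χ²_{0.005,51} = 80.747
Rejection region: χ² < 28.735 or χ² > 80.747
Decision: reject H₀

Answer: χ² = 28.1195, reject H₀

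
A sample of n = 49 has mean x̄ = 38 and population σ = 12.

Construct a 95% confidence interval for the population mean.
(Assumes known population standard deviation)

Confidence level: 95%, α = 0.05
z_0.025 = 1.960
SE = σ/√n = 12/√49 = 1.7143
Margin of error = 1.960 × 1.7143 = 3.3600
CI: x̄ ± margin = 38 ± 3.3600
CI: (34.6400, 41.3600)

Answer: (34.6400, 41.3600)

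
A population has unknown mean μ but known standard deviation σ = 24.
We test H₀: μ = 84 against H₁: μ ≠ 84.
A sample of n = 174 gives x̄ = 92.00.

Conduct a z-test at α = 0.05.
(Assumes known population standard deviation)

Standard error: SE = σ/√n = 24/√174 = 1.8194
z-statistic: z = (x̄ - μ₀)/SE = (92.00 - 84)/1.8194 = 4.3971
Critical value: ±1.960
p-value < 0.0001
Decision: reject H₀

Answer: z = 4.3971, reject H₀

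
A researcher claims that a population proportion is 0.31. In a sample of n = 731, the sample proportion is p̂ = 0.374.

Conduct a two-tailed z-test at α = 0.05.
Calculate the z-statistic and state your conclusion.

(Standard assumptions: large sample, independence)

Answer: z = 3.7414, reject H₀

Derivation:
H₀: p = 0.31, H₁: p ≠ 0.31
Standard error: SE = √(p₀(1-p₀)/n) = √(0.31×0.69/731) = 0.017106
z-statistic: z = (p̂ - p₀)/SE = (0.374 - 0.31)/0.017106 = 3.7414
Critical value: z_0.025 = ±1.960
p-value = 0.0002
Decision: reject H₀ at α = 0.05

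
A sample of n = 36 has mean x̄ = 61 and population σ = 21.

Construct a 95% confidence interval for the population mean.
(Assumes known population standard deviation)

Answer: (54.1400, 67.8600)

Derivation:
Confidence level: 95%, α = 0.05
z_0.025 = 1.960
SE = σ/√n = 21/√36 = 3.5000
Margin of error = 1.960 × 3.5000 = 6.8600
CI: x̄ ± margin = 61 ± 6.8600
CI: (54.1400, 67.8600)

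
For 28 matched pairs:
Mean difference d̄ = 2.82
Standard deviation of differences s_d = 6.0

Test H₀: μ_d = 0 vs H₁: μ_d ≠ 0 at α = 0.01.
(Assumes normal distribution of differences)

df = n - 1 = 27
SE = s_d/√n = 6.0/√28 = 1.1339
t = d̄/SE = 2.82/1.1339 = 2.4870
Critical value: t_{0.005,27} = ±2.771
p-value ≈ 0.0194
Decision: fail to reject H₀

Answer: t = 2.4870, fail to reject H₀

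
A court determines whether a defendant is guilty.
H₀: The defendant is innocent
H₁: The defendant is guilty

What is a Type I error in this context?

Type I error (α): Rejecting H₀ when H₀ is true
Type II error (β): Failing to reject H₀ when H₁ is true

Answer: Convicting an innocent person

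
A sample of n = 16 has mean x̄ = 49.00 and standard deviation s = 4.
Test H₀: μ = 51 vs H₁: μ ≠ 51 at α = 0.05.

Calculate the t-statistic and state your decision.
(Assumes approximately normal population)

Answer: t = -2.0000, fail to reject H₀

Derivation:
df = n - 1 = 15
SE = s/√n = 4/√16 = 1.0000
t = (x̄ - μ₀)/SE = (49.00 - 51)/1.0000 = -2.0000
Critical value: t_{0.025,15} = ±2.131
p-value ≈ 0.0639
Decision: fail to reject H₀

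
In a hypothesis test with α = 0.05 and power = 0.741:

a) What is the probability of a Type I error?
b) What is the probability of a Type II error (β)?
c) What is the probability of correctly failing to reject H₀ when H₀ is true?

a) Type I error probability = α = 0.05
b) Power = P(reject H₀ | H₁ true) = 1 - β = 0.741, so Type II error probability = β = 1 - Power = 0.259
c) P(fail to reject H₀ | H₀ true) = 1 - α = 0.95

Answer: a) 0.05, b) 0.259, c) 0.95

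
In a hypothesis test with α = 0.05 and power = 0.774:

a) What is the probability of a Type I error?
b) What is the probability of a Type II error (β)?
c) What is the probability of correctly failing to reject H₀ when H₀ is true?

Answer: a) 0.05, b) 0.226, c) 0.95

Derivation:
a) Type I error probability = α = 0.05
b) Power = P(reject H₀ | H₁ true) = 1 - β = 0.774, so Type II error probability = β = 1 - Power = 0.226
c) P(fail to reject H₀ | H₀ true) = 1 - α = 0.95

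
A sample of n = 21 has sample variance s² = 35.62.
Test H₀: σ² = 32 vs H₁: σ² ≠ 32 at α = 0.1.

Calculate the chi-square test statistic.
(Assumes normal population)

df = n - 1 = 20
χ² = (n-1)s²/σ₀² = 20×35.62/32 = 22.2625
Critical values: χ²_{0.95,20} = 10.851, χ²_{0.05,20} = 31.410
Rejection region: χ² < 10.851 or χ² > 31.410
Decision: fail to reject H₀

Answer: χ² = 22.2625, fail to reject H₀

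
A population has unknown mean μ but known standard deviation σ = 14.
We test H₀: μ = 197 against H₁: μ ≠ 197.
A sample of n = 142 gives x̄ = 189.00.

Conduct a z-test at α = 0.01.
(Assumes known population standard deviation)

Standard error: SE = σ/√n = 14/√142 = 1.1749
z-statistic: z = (x̄ - μ₀)/SE = (189.00 - 197)/1.1749 = -6.8091
Critical value: ±2.576
p-value < 0.0001
Decision: reject H₀

Answer: z = -6.8091, reject H₀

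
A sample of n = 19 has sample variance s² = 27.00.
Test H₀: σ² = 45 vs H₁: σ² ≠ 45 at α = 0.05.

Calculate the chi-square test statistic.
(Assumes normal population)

Answer: χ² = 10.8000, fail to reject H₀

Derivation:
df = n - 1 = 18
χ² = (n-1)s²/σ₀² = 18×27.00/45 = 10.8000
Critical values: χ²_{0.975,18} = 8.231, χ²_{0.025,18} = 31.526
Rejection region: χ² < 8.231 or χ² > 31.526
Decision: fail to reject H₀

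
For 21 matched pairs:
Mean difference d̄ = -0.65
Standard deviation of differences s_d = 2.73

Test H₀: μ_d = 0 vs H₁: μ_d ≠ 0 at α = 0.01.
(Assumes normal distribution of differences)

df = n - 1 = 20
SE = s_d/√n = 2.73/√21 = 0.5957
t = d̄/SE = -0.65/0.5957 = -1.0912
Critical value: t_{0.005,20} = ±2.845
p-value ≈ 0.2882
Decision: fail to reject H₀

Answer: t = -1.0912, fail to reject H₀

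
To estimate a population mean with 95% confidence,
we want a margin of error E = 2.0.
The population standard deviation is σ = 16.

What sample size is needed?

Answer: n = 246

Derivation:
z_0.025 = 1.960
n = (z×σ/E)² = (1.960×16/2.0)²
n = 245.8624
Round up: n = 246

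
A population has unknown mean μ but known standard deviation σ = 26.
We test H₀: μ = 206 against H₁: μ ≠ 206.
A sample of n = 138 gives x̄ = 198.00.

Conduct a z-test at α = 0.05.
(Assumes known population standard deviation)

Standard error: SE = σ/√n = 26/√138 = 2.2133
z-statistic: z = (x̄ - μ₀)/SE = (198.00 - 206)/2.2133 = -3.6145
Critical value: ±1.960
p-value = 0.0003
Decision: reject H₀

Answer: z = -3.6145, reject H₀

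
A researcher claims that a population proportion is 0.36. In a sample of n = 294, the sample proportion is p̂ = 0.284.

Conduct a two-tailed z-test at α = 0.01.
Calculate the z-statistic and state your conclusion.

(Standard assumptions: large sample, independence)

H₀: p = 0.36, H₁: p ≠ 0.36
Standard error: SE = √(p₀(1-p₀)/n) = √(0.36×0.64/294) = 0.027994
z-statistic: z = (p̂ - p₀)/SE = (0.284 - 0.36)/0.027994 = -2.7149
Critical value: z_0.005 = ±2.576
p-value = 0.0066
Decision: reject H₀ at α = 0.01

Answer: z = -2.7149, reject H₀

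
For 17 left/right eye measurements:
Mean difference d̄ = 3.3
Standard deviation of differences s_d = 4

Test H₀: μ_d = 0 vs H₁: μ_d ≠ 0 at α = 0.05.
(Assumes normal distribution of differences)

df = n - 1 = 16
SE = s_d/√n = 4/√17 = 0.9701
t = d̄/SE = 3.3/0.9701 = 3.4017
Critical value: t_{0.025,16} = ±2.120
p-value ≈ 0.0036
Decision: reject H₀

Answer: t = 3.4017, reject H₀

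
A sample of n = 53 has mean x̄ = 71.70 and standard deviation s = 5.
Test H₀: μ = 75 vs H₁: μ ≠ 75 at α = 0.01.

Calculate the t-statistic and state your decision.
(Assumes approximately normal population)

df = n - 1 = 52
SE = s/√n = 5/√53 = 0.6868
t = (x̄ - μ₀)/SE = (71.70 - 75)/0.6868 = -4.8049
Critical value: t_{0.005,52} = ±2.674
p-value < 0.0001
Decision: reject H₀

Answer: t = -4.8049, reject H₀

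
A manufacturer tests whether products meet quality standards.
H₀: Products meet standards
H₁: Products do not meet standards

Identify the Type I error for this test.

Answer: Rejecting good products that actually meet standards

Derivation:
Type I error: rejecting H₀ when it is actually true (false positive).
Type II error: failing to reject H₀ when H₁ is actually true (false negative).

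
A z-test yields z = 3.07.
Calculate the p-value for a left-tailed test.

Answer: p-value ≈ 0.9989

Derivation:
For z = 3.07:
p = P(Z < 3.07) = Φ(3.07) = 0.9989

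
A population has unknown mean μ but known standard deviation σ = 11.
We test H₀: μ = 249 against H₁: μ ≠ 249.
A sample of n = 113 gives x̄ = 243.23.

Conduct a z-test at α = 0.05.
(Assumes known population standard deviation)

Standard error: SE = σ/√n = 11/√113 = 1.0348
z-statistic: z = (x̄ - μ₀)/SE = (243.23 - 249)/1.0348 = -5.5760
Critical value: ±1.960
p-value < 0.0001
Decision: reject H₀

Answer: z = -5.5760, reject H₀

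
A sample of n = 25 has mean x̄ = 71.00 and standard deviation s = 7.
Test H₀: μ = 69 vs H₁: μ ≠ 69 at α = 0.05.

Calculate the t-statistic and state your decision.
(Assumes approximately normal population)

df = n - 1 = 24
SE = s/√n = 7/√25 = 1.4000
t = (x̄ - μ₀)/SE = (71.00 - 69)/1.4000 = 1.4286
Critical value: t_{0.025,24} = ±2.064
p-value ≈ 0.1660
Decision: fail to reject H₀

Answer: t = 1.4286, fail to reject H₀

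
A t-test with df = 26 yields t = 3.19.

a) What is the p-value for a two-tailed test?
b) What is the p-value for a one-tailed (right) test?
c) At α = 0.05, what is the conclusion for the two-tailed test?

Answer: a) 0.0037, b) 0.0018, c) reject H₀

Derivation:
Using t-distribution with df = 26:
a) Two-tailed: p = 2×P(T > 3.19) = 0.0037
b) One-tailed: p = P(T > 3.19) = 0.0018
c) 0.0037 < 0.05, reject H₀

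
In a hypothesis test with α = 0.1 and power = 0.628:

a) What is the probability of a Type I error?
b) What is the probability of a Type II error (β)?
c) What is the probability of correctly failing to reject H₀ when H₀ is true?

a) Type I error probability = α = 0.1
b) Power = P(reject H₀ | H₁ true) = 1 - β = 0.628, so Type II error probability = β = 1 - Power = 0.372
c) P(fail to reject H₀ | H₀ true) = 1 - α = 0.9

Answer: a) 0.1, b) 0.372, c) 0.9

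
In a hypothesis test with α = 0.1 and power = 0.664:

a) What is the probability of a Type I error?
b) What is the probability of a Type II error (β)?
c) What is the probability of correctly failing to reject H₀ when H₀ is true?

Answer: a) 0.1, b) 0.336, c) 0.9

Derivation:
a) Type I error probability = α = 0.1
b) Power = P(reject H₀ | H₁ true) = 1 - β = 0.664, so Type II error probability = β = 1 - Power = 0.336
c) P(fail to reject H₀ | H₀ true) = 1 - α = 0.9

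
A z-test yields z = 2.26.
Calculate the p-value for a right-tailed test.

For z = 2.26:
p = P(Z > 2.26) = 1 - Φ(2.26) = 0.0119

Answer: p-value ≈ 0.0119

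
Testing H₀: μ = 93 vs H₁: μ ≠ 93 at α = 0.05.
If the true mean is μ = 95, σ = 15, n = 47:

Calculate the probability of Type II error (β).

SE = σ/√n = 15/√47 = 2.1880
Critical values: μ₀ ± z_0.025×SE = 93 ± 1.960×2.1880
Acceptance region: (88.7115, 97.2885)
Under H₁ (μ = 95): z_high = (97.2885 - 95)/2.1880 = 1.0459, z_low = (88.7115 - 95)/2.1880 = -2.8741
β = P(not reject | H₁) = Φ(1.0459) - Φ(-2.8741) ≈ 0.8502

Answer: β ≈ 0.8502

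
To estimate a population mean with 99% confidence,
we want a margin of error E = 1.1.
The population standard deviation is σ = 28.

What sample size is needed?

z_0.005 = 2.576
n = (z×σ/E)² = (2.576×28/1.1)²
n = 4299.5441
Round up: n = 4300

Answer: n = 4300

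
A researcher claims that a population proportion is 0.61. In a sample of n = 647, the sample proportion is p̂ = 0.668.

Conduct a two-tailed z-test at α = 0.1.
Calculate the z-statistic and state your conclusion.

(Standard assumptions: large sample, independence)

H₀: p = 0.61, H₁: p ≠ 0.61
Standard error: SE = √(p₀(1-p₀)/n) = √(0.61×0.39/647) = 0.019175
z-statistic: z = (p̂ - p₀)/SE = (0.668 - 0.61)/0.019175 = 3.0248
Critical value: z_0.05 = ±1.645
p-value = 0.0025
Decision: reject H₀ at α = 0.1

Answer: z = 3.0248, reject H₀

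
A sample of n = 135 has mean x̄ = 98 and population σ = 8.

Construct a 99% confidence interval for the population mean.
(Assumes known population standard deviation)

Answer: (96.2264, 99.7736)

Derivation:
Confidence level: 99%, α = 0.01
z_0.005 = 2.576
SE = σ/√n = 8/√135 = 0.6885
Margin of error = 2.576 × 0.6885 = 1.7736
CI: x̄ ± margin = 98 ± 1.7736
CI: (96.2264, 99.7736)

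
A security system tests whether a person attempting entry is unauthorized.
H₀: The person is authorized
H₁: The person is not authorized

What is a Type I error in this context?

Type I error (α): Rejecting H₀ when H₀ is true
Type II error (β): Failing to reject H₀ when H₁ is true

Answer: Denying entry to an authorized person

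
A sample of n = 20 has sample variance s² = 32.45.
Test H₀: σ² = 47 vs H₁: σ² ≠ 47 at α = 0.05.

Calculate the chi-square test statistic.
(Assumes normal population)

Answer: χ² = 13.1181, fail to reject H₀

Derivation:
df = n - 1 = 19
χ² = (n-1)s²/σ₀² = 19×32.45/47 = 13.1181
Critical values: χ²_{0.975,19} = 8.907, χ²_{0.025,19} = 32.852
Rejection region: χ² < 8.907 or χ² > 32.852
Decision: fail to reject H₀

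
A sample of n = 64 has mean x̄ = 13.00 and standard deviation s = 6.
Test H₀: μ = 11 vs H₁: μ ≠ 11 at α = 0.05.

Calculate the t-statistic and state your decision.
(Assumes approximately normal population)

df = n - 1 = 63
SE = s/√n = 6/√64 = 0.7500
t = (x̄ - μ₀)/SE = (13.00 - 11)/0.7500 = 2.6667
Critical value: t_{0.025,63} = ±1.998
p-value ≈ 0.0097
Decision: reject H₀

Answer: t = 2.6667, reject H₀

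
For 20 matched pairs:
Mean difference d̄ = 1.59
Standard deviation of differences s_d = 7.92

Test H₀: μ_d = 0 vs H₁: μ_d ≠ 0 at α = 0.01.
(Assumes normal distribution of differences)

df = n - 1 = 19
SE = s_d/√n = 7.92/√20 = 1.7710
t = d̄/SE = 1.59/1.7710 = 0.8978
Critical value: t_{0.005,19} = ±2.861
p-value ≈ 0.3805
Decision: fail to reject H₀

Answer: t = 0.8978, fail to reject H₀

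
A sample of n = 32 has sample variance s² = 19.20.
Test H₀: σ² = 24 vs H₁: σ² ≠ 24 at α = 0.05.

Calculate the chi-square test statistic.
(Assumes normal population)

Answer: χ² = 24.8000, fail to reject H₀

Derivation:
df = n - 1 = 31
χ² = (n-1)s²/σ₀² = 31×19.20/24 = 24.8000
Critical values: χ²_{0.975,31} = 17.539, χ²_{0.025,31} = 48.232
Rejection region: χ² < 17.539 or χ² > 48.232
Decision: fail to reject H₀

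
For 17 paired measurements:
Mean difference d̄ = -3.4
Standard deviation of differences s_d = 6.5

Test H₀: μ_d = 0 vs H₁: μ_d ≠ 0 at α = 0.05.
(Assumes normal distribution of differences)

df = n - 1 = 16
SE = s_d/√n = 6.5/√17 = 1.5765
t = d̄/SE = -3.4/1.5765 = -2.1567
Critical value: t_{0.025,16} = ±2.120
p-value ≈ 0.0466
Decision: reject H₀

Answer: t = -2.1567, reject H₀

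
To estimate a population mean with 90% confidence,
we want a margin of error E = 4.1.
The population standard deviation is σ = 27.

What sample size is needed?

Answer: n = 118

Derivation:
z_0.05 = 1.645
n = (z×σ/E)² = (1.645×27/4.1)²
n = 117.3523
Round up: n = 118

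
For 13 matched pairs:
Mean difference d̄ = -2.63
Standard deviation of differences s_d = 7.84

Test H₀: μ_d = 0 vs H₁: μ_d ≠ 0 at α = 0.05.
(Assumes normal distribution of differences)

df = n - 1 = 12
SE = s_d/√n = 7.84/√13 = 2.1744
t = d̄/SE = -2.63/2.1744 = -1.2095
Critical value: t_{0.025,12} = ±2.179
p-value ≈ 0.2498
Decision: fail to reject H₀

Answer: t = -1.2095, fail to reject H₀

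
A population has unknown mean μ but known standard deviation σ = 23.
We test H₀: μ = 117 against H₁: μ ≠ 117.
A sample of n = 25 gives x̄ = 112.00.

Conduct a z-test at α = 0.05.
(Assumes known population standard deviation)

Answer: z = -1.0870, fail to reject H₀

Derivation:
Standard error: SE = σ/√n = 23/√25 = 4.6000
z-statistic: z = (x̄ - μ₀)/SE = (112.00 - 117)/4.6000 = -1.0870
Critical value: ±1.960
p-value = 0.2770
Decision: fail to reject H₀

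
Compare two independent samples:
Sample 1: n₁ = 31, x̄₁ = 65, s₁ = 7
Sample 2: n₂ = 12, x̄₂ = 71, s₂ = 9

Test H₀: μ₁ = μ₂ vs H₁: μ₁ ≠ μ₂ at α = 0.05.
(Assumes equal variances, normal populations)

Pooled variance: s²_p = [30×7² + 11×9²]/(41) = 57.5854
s_p = 7.5885
SE = s_p×√(1/n₁ + 1/n₂) = 7.5885×√(1/31 + 1/12) = 2.5800
t = (x̄₁ - x̄₂)/SE = (65 - 71)/2.5800 = -2.3256
df = 41, t-critical = ±2.020
Decision: reject H₀

Answer: t = -2.3256, reject H₀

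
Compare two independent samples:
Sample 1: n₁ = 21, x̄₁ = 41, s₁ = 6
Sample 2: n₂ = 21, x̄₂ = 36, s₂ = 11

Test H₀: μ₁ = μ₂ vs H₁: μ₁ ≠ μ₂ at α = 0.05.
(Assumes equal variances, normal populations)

Answer: t = 1.8286, fail to reject H₀

Derivation:
Pooled variance: s²_p = [20×6² + 20×11²]/(40) = 78.5000
s_p = 8.8600
SE = s_p×√(1/n₁ + 1/n₂) = 8.8600×√(1/21 + 1/21) = 2.7343
t = (x̄₁ - x̄₂)/SE = (41 - 36)/2.7343 = 1.8286
df = 40, t-critical = ±2.021
Decision: fail to reject H₀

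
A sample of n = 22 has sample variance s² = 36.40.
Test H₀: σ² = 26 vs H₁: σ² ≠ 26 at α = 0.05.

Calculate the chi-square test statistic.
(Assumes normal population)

Answer: χ² = 29.4000, fail to reject H₀

Derivation:
df = n - 1 = 21
χ² = (n-1)s²/σ₀² = 21×36.40/26 = 29.4000
Critical values: χ²_{0.975,21} = 10.283, χ²_{0.025,21} = 35.479
Rejection region: χ² < 10.283 or χ² > 35.479
Decision: fail to reject H₀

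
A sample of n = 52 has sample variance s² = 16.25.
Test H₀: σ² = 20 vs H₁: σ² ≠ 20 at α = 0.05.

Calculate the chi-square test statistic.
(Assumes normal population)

df = n - 1 = 51
χ² = (n-1)s²/σ₀² = 51×16.25/20 = 41.4375
Critical values: χ²_{0.975,51} = 33.162, χ²_{0.025,51} = 72.616
Rejection region: χ² < 33.162 or χ² > 72.616
Decision: fail to reject H₀

Answer: χ² = 41.4375, fail to reject H₀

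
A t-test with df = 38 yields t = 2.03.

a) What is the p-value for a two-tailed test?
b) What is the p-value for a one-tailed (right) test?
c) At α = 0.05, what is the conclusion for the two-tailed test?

Using t-distribution with df = 38:
a) Two-tailed: p = 2×P(T > 2.03) = 0.0494
b) One-tailed: p = P(T > 2.03) = 0.0247
c) 0.0494 < 0.05, reject H₀

Answer: a) 0.0494, b) 0.0247, c) reject H₀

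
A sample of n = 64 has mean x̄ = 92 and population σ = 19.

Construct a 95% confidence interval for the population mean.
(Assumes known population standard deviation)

Confidence level: 95%, α = 0.05
z_0.025 = 1.960
SE = σ/√n = 19/√64 = 2.3750
Margin of error = 1.960 × 2.3750 = 4.6550
CI: x̄ ± margin = 92 ± 4.6550
CI: (87.3450, 96.6550)

Answer: (87.3450, 96.6550)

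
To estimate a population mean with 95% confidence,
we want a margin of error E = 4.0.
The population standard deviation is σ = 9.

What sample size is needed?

Answer: n = 20

Derivation:
z_0.025 = 1.960
n = (z×σ/E)² = (1.960×9/4.0)²
n = 19.4481
Round up: n = 20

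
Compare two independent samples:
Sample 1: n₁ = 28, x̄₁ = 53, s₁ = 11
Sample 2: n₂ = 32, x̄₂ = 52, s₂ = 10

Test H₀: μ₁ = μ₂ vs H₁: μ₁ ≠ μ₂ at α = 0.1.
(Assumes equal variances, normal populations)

Pooled variance: s²_p = [27×11² + 31×10²]/(58) = 109.7759
s_p = 10.4774
SE = s_p×√(1/n₁ + 1/n₂) = 10.4774×√(1/28 + 1/32) = 2.7113
t = (x̄₁ - x̄₂)/SE = (53 - 52)/2.7113 = 0.3688
df = 58, t-critical = ±1.672
Decision: fail to reject H₀

Answer: t = 0.3688, fail to reject H₀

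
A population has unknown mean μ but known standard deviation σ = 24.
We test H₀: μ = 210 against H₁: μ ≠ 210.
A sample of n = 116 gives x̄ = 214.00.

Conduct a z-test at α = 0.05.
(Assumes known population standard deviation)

Standard error: SE = σ/√n = 24/√116 = 2.2283
z-statistic: z = (x̄ - μ₀)/SE = (214.00 - 210)/2.2283 = 1.7951
Critical value: ±1.960
p-value = 0.0726
Decision: fail to reject H₀

Answer: z = 1.7951, fail to reject H₀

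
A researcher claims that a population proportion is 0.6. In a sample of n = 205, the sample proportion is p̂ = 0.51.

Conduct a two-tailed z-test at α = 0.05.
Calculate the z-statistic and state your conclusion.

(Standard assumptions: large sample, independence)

H₀: p = 0.6, H₁: p ≠ 0.6
Standard error: SE = √(p₀(1-p₀)/n) = √(0.6×0.4/205) = 0.034216
z-statistic: z = (p̂ - p₀)/SE = (0.51 - 0.6)/0.034216 = -2.6303
Critical value: z_0.025 = ±1.960
p-value = 0.0085
Decision: reject H₀ at α = 0.05

Answer: z = -2.6303, reject H₀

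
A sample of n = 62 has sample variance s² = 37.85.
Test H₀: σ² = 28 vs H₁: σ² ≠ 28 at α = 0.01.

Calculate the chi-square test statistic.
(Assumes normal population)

Answer: χ² = 82.4589, fail to reject H₀

Derivation:
df = n - 1 = 61
χ² = (n-1)s²/σ₀² = 61×37.85/28 = 82.4589
Critical values: χ²_{0.995,61} = 36.301, χ²_{0.005,61} = 93.186
Rejection region: χ² < 36.301 or χ² > 93.186
Decision: fail to reject H₀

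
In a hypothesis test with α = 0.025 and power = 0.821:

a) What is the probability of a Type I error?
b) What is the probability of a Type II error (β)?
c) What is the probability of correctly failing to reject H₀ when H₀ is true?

a) Type I error probability = α = 0.025
b) Power = P(reject H₀ | H₁ true) = 1 - β = 0.821, so Type II error probability = β = 1 - Power = 0.179
c) P(fail to reject H₀ | H₀ true) = 1 - α = 0.975

Answer: a) 0.025, b) 0.179, c) 0.975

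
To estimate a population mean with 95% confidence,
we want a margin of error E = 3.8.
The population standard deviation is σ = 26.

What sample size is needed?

z_0.025 = 1.960
n = (z×σ/E)² = (1.960×26/3.8)²
n = 179.8422
Round up: n = 180

Answer: n = 180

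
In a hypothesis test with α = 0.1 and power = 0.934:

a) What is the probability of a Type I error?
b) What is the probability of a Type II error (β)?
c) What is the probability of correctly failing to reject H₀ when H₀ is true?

Answer: a) 0.1, b) 0.066, c) 0.9

Derivation:
a) Type I error probability = α = 0.1
b) Power = P(reject H₀ | H₁ true) = 1 - β = 0.934, so Type II error probability = β = 1 - Power = 0.066
c) P(fail to reject H₀ | H₀ true) = 1 - α = 0.9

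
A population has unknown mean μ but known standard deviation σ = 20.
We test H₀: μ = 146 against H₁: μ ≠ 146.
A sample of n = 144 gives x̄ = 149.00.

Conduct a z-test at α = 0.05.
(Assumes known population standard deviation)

Answer: z = 1.8000, fail to reject H₀

Derivation:
Standard error: SE = σ/√n = 20/√144 = 1.6667
z-statistic: z = (x̄ - μ₀)/SE = (149.00 - 146)/1.6667 = 1.8000
Critical value: ±1.960
p-value = 0.0719
Decision: fail to reject H₀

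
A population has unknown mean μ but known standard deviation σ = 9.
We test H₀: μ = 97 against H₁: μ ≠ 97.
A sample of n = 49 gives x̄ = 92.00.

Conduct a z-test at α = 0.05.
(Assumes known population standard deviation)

Answer: z = -3.8889, reject H₀

Derivation:
Standard error: SE = σ/√n = 9/√49 = 1.2857
z-statistic: z = (x̄ - μ₀)/SE = (92.00 - 97)/1.2857 = -3.8889
Critical value: ±1.960
p-value = 0.0001
Decision: reject H₀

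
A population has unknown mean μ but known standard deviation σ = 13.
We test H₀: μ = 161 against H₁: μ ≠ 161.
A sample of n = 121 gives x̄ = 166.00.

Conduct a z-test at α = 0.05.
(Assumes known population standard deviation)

Standard error: SE = σ/√n = 13/√121 = 1.1818
z-statistic: z = (x̄ - μ₀)/SE = (166.00 - 161)/1.1818 = 4.2308
Critical value: ±1.960
p-value < 0.0001
Decision: reject H₀

Answer: z = 4.2308, reject H₀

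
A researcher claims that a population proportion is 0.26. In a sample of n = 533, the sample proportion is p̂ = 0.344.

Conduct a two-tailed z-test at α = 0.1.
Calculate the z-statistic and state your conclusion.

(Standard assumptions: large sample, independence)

Answer: z = 4.4213, reject H₀

Derivation:
H₀: p = 0.26, H₁: p ≠ 0.26
Standard error: SE = √(p₀(1-p₀)/n) = √(0.26×0.74/533) = 0.018999
z-statistic: z = (p̂ - p₀)/SE = (0.344 - 0.26)/0.018999 = 4.4213
Critical value: z_0.05 = ±1.645
p-value < 0.0001
Decision: reject H₀ at α = 0.1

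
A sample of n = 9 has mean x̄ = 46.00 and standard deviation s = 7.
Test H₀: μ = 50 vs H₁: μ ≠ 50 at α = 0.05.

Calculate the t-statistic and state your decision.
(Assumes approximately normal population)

df = n - 1 = 8
SE = s/√n = 7/√9 = 2.3333
t = (x̄ - μ₀)/SE = (46.00 - 50)/2.3333 = -1.7143
Critical value: t_{0.025,8} = ±2.306
p-value ≈ 0.1248
Decision: fail to reject H₀

Answer: t = -1.7143, fail to reject H₀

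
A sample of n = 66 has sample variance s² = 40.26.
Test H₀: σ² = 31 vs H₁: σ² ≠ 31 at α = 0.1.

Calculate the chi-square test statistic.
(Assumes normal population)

df = n - 1 = 65
χ² = (n-1)s²/σ₀² = 65×40.26/31 = 84.4161
Critical values: χ²_{0.95,65} = 47.450, χ²_{0.05,65} = 84.821
Rejection region: χ² < 47.450 or χ² > 84.821
Decision: fail to reject H₀

Answer: χ² = 84.4161, fail to reject H₀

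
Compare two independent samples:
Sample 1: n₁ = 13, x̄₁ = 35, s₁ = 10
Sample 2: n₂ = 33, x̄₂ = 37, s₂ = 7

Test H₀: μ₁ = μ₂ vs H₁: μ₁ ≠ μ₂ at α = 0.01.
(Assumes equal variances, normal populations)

Answer: t = -0.7701, fail to reject H₀

Derivation:
Pooled variance: s²_p = [12×10² + 32×7²]/(44) = 62.9091
s_p = 7.9315
SE = s_p×√(1/n₁ + 1/n₂) = 7.9315×√(1/13 + 1/33) = 2.5972
t = (x̄₁ - x̄₂)/SE = (35 - 37)/2.5972 = -0.7701
df = 44, t-critical = ±2.692
Decision: fail to reject H₀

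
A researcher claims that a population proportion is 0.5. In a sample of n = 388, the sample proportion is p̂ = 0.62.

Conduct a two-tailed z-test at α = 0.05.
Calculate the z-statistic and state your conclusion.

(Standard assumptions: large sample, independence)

Answer: z = 4.7274, reject H₀

Derivation:
H₀: p = 0.5, H₁: p ≠ 0.5
Standard error: SE = √(p₀(1-p₀)/n) = √(0.5×0.5/388) = 0.025384
z-statistic: z = (p̂ - p₀)/SE = (0.62 - 0.5)/0.025384 = 4.7274
Critical value: z_0.025 = ±1.960
p-value < 0.0001
Decision: reject H₀ at α = 0.05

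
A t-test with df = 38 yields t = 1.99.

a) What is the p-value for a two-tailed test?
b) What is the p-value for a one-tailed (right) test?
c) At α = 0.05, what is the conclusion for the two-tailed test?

Answer: a) 0.0538, b) 0.0269, c) fail to reject H₀

Derivation:
Using t-distribution with df = 38:
a) Two-tailed: p = 2×P(T > 1.99) = 0.0538
b) One-tailed: p = P(T > 1.99) = 0.0269
c) 0.0538 ≥ 0.05, fail to reject H₀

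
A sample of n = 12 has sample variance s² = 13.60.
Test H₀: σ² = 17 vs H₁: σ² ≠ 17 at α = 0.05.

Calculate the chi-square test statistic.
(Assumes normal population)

df = n - 1 = 11
χ² = (n-1)s²/σ₀² = 11×13.60/17 = 8.8000
Critical values: χ²_{0.975,11} = 3.816, χ²_{0.025,11} = 21.920
Rejection region: χ² < 3.816 or χ² > 21.920
Decision: fail to reject H₀

Answer: χ² = 8.8000, fail to reject H₀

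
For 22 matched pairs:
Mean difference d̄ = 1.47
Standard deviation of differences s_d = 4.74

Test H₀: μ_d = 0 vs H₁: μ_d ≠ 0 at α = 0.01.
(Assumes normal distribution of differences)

df = n - 1 = 21
SE = s_d/√n = 4.74/√22 = 1.0106
t = d̄/SE = 1.47/1.0106 = 1.4546
Critical value: t_{0.005,21} = ±2.831
p-value ≈ 0.1606
Decision: fail to reject H₀

Answer: t = 1.4546, fail to reject H₀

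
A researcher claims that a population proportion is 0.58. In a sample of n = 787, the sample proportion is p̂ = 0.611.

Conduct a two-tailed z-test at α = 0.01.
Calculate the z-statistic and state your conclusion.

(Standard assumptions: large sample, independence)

H₀: p = 0.58, H₁: p ≠ 0.58
Standard error: SE = √(p₀(1-p₀)/n) = √(0.58×0.42/787) = 0.017593
z-statistic: z = (p̂ - p₀)/SE = (0.611 - 0.58)/0.017593 = 1.7621
Critical value: z_0.005 = ±2.576
p-value = 0.0781
Decision: fail to reject H₀ at α = 0.01

Answer: z = 1.7621, fail to reject H₀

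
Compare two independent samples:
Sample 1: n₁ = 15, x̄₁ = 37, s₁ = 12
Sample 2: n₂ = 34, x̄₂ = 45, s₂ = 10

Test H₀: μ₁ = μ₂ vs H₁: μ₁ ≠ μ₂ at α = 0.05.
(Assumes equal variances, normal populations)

Pooled variance: s²_p = [14×12² + 33×10²]/(47) = 113.1064
s_p = 10.6351
SE = s_p×√(1/n₁ + 1/n₂) = 10.6351×√(1/15 + 1/34) = 3.2965
t = (x̄₁ - x̄₂)/SE = (37 - 45)/3.2965 = -2.4268
df = 47, t-critical = ±2.012
Decision: reject H₀

Answer: t = -2.4268, reject H₀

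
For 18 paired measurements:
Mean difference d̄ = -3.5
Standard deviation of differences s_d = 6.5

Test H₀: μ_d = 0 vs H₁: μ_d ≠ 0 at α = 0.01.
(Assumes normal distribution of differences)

Answer: t = -2.2844, fail to reject H₀

Derivation:
df = n - 1 = 17
SE = s_d/√n = 6.5/√18 = 1.5321
t = d̄/SE = -3.5/1.5321 = -2.2844
Critical value: t_{0.005,17} = ±2.898
p-value ≈ 0.0355
Decision: fail to reject H₀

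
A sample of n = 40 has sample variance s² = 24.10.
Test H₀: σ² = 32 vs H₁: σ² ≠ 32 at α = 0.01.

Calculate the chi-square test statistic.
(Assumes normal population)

df = n - 1 = 39
χ² = (n-1)s²/σ₀² = 39×24.10/32 = 29.3719
Critical values: χ²_{0.995,39} = 19.996, χ²_{0.005,39} = 65.476
Rejection region: χ² < 19.996 or χ² > 65.476
Decision: fail to reject H₀

Answer: χ² = 29.3719, fail to reject H₀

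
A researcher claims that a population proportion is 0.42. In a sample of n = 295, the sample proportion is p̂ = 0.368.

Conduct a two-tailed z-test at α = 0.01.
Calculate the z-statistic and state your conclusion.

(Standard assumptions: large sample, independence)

H₀: p = 0.42, H₁: p ≠ 0.42
Standard error: SE = √(p₀(1-p₀)/n) = √(0.42×0.58/295) = 0.028736
z-statistic: z = (p̂ - p₀)/SE = (0.368 - 0.42)/0.028736 = -1.8096
Critical value: z_0.005 = ±2.576
p-value = 0.0704
Decision: fail to reject H₀ at α = 0.01

Answer: z = -1.8096, fail to reject H₀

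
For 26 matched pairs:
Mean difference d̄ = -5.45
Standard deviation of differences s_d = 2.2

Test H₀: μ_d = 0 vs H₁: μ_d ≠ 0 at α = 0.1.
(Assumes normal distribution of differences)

Answer: t = -12.6304, reject H₀

Derivation:
df = n - 1 = 25
SE = s_d/√n = 2.2/√26 = 0.4315
t = d̄/SE = -5.45/0.4315 = -12.6304
Critical value: t_{0.05,25} = ±1.708
p-value < 0.0001
Decision: reject H₀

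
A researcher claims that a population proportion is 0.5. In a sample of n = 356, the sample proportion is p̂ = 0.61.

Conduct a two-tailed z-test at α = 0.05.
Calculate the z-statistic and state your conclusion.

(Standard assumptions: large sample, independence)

Answer: z = 4.1509, reject H₀

Derivation:
H₀: p = 0.5, H₁: p ≠ 0.5
Standard error: SE = √(p₀(1-p₀)/n) = √(0.5×0.5/356) = 0.026500
z-statistic: z = (p̂ - p₀)/SE = (0.61 - 0.5)/0.026500 = 4.1509
Critical value: z_0.025 = ±1.960
p-value < 0.0001
Decision: reject H₀ at α = 0.05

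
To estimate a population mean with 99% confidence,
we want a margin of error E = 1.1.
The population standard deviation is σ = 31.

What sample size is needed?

z_0.005 = 2.576
n = (z×σ/E)² = (2.576×31/1.1)²
n = 5270.2320
Round up: n = 5271

Answer: n = 5271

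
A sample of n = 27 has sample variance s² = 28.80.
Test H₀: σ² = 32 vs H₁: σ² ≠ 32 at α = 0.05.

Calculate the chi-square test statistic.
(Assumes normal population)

df = n - 1 = 26
χ² = (n-1)s²/σ₀² = 26×28.80/32 = 23.4000
Critical values: χ²_{0.975,26} = 13.844, χ²_{0.025,26} = 41.923
Rejection region: χ² < 13.844 or χ² > 41.923
Decision: fail to reject H₀

Answer: χ² = 23.4000, fail to reject H₀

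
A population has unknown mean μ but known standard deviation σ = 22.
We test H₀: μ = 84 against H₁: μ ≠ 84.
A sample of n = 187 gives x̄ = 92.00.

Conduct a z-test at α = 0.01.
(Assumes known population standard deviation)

Standard error: SE = σ/√n = 22/√187 = 1.6088
z-statistic: z = (x̄ - μ₀)/SE = (92.00 - 84)/1.6088 = 4.9727
Critical value: ±2.576
p-value < 0.0001
Decision: reject H₀

Answer: z = 4.9727, reject H₀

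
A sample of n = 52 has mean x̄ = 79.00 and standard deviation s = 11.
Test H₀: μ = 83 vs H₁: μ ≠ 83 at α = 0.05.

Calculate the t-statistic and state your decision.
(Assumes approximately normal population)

Answer: t = -2.6223, reject H₀

Derivation:
df = n - 1 = 51
SE = s/√n = 11/√52 = 1.5254
t = (x̄ - μ₀)/SE = (79.00 - 83)/1.5254 = -2.6223
Critical value: t_{0.025,51} = ±2.008
p-value ≈ 0.0115
Decision: reject H₀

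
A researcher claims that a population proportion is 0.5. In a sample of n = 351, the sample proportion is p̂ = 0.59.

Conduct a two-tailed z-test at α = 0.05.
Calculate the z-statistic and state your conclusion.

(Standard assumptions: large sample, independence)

Answer: z = 3.3723, reject H₀

Derivation:
H₀: p = 0.5, H₁: p ≠ 0.5
Standard error: SE = √(p₀(1-p₀)/n) = √(0.5×0.5/351) = 0.026688
z-statistic: z = (p̂ - p₀)/SE = (0.59 - 0.5)/0.026688 = 3.3723
Critical value: z_0.025 = ±1.960
p-value = 0.0007
Decision: reject H₀ at α = 0.05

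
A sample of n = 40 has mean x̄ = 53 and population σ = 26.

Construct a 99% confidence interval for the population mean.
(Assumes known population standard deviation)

Answer: (42.4101, 63.5899)

Derivation:
Confidence level: 99%, α = 0.01
z_0.005 = 2.576
SE = σ/√n = 26/√40 = 4.1110
Margin of error = 2.576 × 4.1110 = 10.5899
CI: x̄ ± margin = 53 ± 10.5899
CI: (42.4101, 63.5899)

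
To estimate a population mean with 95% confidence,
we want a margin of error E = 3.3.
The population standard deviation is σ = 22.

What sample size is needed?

Answer: n = 171

Derivation:
z_0.025 = 1.960
n = (z×σ/E)² = (1.960×22/3.3)²
n = 170.7378
Round up: n = 171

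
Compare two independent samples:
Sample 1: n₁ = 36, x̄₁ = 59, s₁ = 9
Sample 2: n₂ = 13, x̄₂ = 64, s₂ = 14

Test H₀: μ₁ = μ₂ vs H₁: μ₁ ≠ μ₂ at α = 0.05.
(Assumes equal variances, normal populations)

Answer: t = -1.4709, fail to reject H₀

Derivation:
Pooled variance: s²_p = [35×9² + 12×14²]/(47) = 110.3617
s_p = 10.5053
SE = s_p×√(1/n₁ + 1/n₂) = 10.5053×√(1/36 + 1/13) = 3.3993
t = (x̄₁ - x̄₂)/SE = (59 - 64)/3.3993 = -1.4709
df = 47, t-critical = ±2.012
Decision: fail to reject H₀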